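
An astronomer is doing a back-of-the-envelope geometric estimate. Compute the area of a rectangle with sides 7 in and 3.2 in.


Shape: rectangle
Length l = 7 in, Width w = 3.2 in
Formula: A = l * w
A = 7 * 3.2
A = 22.4
22.4 in^2


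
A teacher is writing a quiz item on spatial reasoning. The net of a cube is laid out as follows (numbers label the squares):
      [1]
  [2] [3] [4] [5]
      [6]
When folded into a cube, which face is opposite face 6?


Net: cross layout. Take square 3 as the base (bottom).
Fold the four squares in the horizontal row up around 3: 2 -> left, 4 -> right, 5 wraps to the top.
Fold 1 and 6 up from 3: 1 -> back, 6 -> front.
Opposite pairs are therefore: (1, 6), (2, 4), (3, 5).
Face 6 is opposite face 1.
face 1


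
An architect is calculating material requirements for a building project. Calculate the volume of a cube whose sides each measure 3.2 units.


Shape: cube
Side s = 3.2 units
Formula: V = s^3
V = 3.2 * 3.2 * 3.2
V = 10.24 * 3.2
V = 32.768
32.768 units^3


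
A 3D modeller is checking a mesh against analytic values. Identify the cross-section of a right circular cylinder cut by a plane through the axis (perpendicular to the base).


Solid: right circular cylinder
Cutting plane: through the axis (perpendicular to the base)
Visualize the intersection of the plane with the solid's surface.
The boundary of the cut region is a rectangle.
rectangle


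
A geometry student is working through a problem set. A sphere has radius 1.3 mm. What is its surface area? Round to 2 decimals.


Shape: sphere
Radius r = 1.3 mm
Formula: SA = 4 * pi * r^2
r^2 = 1.69
SA = 4 * pi * 1.69
SA = 6.76 * pi
SA = 21.24
21.24 mm^2


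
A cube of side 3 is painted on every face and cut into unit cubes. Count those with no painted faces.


Large cube: 3 x 3 x 3, cut into unit cubes.
n = 3, so n - 2 = 1
Unpainted cubes form the interior (n - 2)^3 block.
(n - 2)^3 = 1^3 = 1
1 unit cubes


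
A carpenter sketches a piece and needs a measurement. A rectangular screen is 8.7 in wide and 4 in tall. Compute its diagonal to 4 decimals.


Shape: rectangle (diagonal via Pythagoras)
Sides: 8.7 in and 4 in
Formula: d = sqrt(l^2 + w^2)
l^2 = 75.69, w^2 = 16
l^2 + w^2 = 91.69
d = sqrt(91.69)
d = 9.5755
9.5755 in


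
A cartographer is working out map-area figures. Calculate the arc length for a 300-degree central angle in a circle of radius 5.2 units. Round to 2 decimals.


Shape: circular arc
Radius r = 5.2 units, Angle = 300 degrees
Formula: L = (angle/360) * 2 * pi * r
2 * pi * r = 10.4 * pi
L = (300/360) * 10.4 * pi
L = 8.666667 * pi
L = 27.23
27.23 units


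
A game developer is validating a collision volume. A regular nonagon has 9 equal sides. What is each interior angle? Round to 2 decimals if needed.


Shape: regular nonagon (9 sides)
Formula: interior angle = (n - 2) * 180 / n
(n - 2) = 7
(n - 2) * 180 = 1260
angle = 1260 / 9
angle = 140
140 degrees


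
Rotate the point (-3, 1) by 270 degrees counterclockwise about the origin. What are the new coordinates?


Transformation: rotation about the origin
Original point: (-3, 1)
Rule for 270 deg counterclockwise: (x, y) -> (y, -x)
Apply: (-3, 1) -> (1, 3)
(1, 3)


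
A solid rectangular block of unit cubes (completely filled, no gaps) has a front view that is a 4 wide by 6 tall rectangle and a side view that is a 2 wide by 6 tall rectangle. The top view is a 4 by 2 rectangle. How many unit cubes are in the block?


Orthographic views of a solid rectangular block:
Front view 4 x 6 -> length = 4, height = 6
Side view 2 x 6 -> width = 2, height = 6 (consistent)
Top view 4 x 2 -> confirms length = 4, width = 2
The block is 4 x 2 x 6.
Total unit cubes = 4 * 2 * 6 = 48
48 unit cubes


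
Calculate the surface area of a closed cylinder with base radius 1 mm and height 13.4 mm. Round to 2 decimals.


Shape: closed cylinder
Radius r = 1 mm, Height h = 13.4 mm
Formula: SA = 2*pi*r^2 + 2*pi*r*h = 2*pi*r*(r + h)
r + h = 14.4
2 * r * (r + h) = 2 * 1 * 14.4 = 28.8
SA = 28.8 * pi
SA = 90.48
90.48 mm^2


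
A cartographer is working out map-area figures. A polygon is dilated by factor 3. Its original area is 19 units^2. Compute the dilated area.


Linear scale factor k = 3
Original area = 19 units^2
Rule: under a linear scaling by k, areas scale by k^2.
k^2 = 3^2 = 9
New area = 19 * 9
New area = 171
171 units^2


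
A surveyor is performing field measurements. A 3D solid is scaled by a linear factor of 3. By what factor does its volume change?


Linear scale factor k = 3
Rule: under a linear scaling by k, volumes scale by k^3.
k^3 = 3 * 3 * 3
k^3 = 9 * 3
k^3 = 27
Volume scales by a factor of 27.
27 (dimensionless)


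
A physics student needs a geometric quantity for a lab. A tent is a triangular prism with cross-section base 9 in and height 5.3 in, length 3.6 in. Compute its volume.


Shape: triangular prism
Triangle base = 9 in, triangle height = 5.3 in, prism length L = 3.6 in
Formula: V = (1/2 * b * h_tri) * L
Cross-section area = 0.5 * 9 * 5.3 = 23.85
V = 23.85 * 3.6
V = 85.86
85.86 in^3


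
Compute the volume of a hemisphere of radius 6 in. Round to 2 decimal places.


Shape: hemisphere (half of a sphere)
Radius r = 6 in
Formula: V = (1/2) * (4/3) * pi * r^3 = (2/3) * pi * r^3
r^3 = 216
(2/3) * 216 = 144
V = 144 * pi
V = 452.39
452.39 in^3


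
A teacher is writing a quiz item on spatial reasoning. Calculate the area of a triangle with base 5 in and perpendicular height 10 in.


Shape: triangle
Base b = 5 in, Height h = 10 in
Formula: A = (1/2) * b * h
A = 0.5 * 5 * 10
A = 0.5 * 50
A = 25
25 in^2


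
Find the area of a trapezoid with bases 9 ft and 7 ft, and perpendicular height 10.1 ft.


Shape: trapezoid
Parallel sides a = 9 ft, b = 7 ft; Height h = 10.1 ft
Formula: A = (a + b) * h / 2
a + b = 9 + 7 = 16
A = 16 * 10.1 / 2
A = 161.6 / 2
A = 80.8
80.8 ft^2


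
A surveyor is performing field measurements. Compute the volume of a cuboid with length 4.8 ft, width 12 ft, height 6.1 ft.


Shape: rectangular prism
l = 4.8 ft, w = 12 ft, h = 6.1 ft
Formula: V = l * w * h
V = 4.8 * 12 * 6.1
V = 57.6 * 6.1
V = 351.36
351.36 ft^3


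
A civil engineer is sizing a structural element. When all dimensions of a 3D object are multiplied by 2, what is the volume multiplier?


Linear scale factor k = 2
Rule: under a linear scaling by k, volumes scale by k^3.
k^3 = 2 * 2 * 2
k^3 = 4 * 2
k^3 = 8
Volume scales by a factor of 8.
8 (dimensionless)


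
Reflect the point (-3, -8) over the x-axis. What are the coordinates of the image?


Transformation: reflection
Original point: (-3, -8)
Rule for reflection over the x-axis: (x, y) -> (x, -y)
Apply: (-3, -8) -> (-3, 8)
(-3, 8)


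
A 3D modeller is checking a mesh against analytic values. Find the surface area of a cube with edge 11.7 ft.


Shape: cube
Side s = 11.7 ft
A cube has 6 square faces.
Formula: SA = 6 * s^2
s^2 = 136.89
SA = 6 * 136.89
SA = 821.34
821.34 ft^2


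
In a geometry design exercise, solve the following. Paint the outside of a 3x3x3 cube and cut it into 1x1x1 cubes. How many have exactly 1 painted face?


Large cube: 3 x 3 x 3, cut into unit cubes.
n = 3, so n - 2 = 1
Cubes with 1 painted face lie in the interior of each face.
A cube has 6 faces; each contributes (n - 2)^2 = 1 such cubes.
Count = 6 * 1 = 6
6 unit cubes


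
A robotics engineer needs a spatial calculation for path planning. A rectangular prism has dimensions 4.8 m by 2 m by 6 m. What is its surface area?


Shape: rectangular prism
l = 4.8 m, w = 2 m, h = 6 m
Formula: SA = 2(lw + lh + wh)
lw = 9.6, lh = 28.8, wh = 12
lw + lh + wh = 50.4
SA = 2 * 50.4
SA = 100.8
100.8 m^2


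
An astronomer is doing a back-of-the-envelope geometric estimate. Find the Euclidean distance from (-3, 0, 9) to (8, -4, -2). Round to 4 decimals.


3D distance between two points
P1 = (-3, 0, 9), P2 = (8, -4, -2)
Formula: d = sqrt((x2-x1)^2 + (y2-y1)^2 + (z2-z1)^2)
dx = 8 - -3 = 11
dy = -4 - 0 = -4
dz = -2 - 9 = -11
dx^2 + dy^2 + dz^2 = 121 + 16 + 121 = 258
d = sqrt(258)
d = 16.0624
16.0624 units


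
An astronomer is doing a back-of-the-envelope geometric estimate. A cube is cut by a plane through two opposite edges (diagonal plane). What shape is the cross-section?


Solid: cube
Cutting plane: through two opposite edges (diagonal plane)
Visualize the intersection of the plane with the solid's surface.
The boundary of the cut region is a rectangle.
rectangle


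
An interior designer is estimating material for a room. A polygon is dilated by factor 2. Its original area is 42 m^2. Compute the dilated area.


Linear scale factor k = 2
Original area = 42 m^2
Rule: under a linear scaling by k, areas scale by k^2.
k^2 = 2^2 = 4
New area = 42 * 4
New area = 168
168 m^2


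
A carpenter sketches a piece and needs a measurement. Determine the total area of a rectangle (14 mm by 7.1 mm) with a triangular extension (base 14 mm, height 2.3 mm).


Composite shape: rectangle + triangle
Rectangle area = 14 * 7.1 = 99.4
Triangle area = 0.5 * 14 * 2.3 = 16.1
Total = 99.4 + 16.1
Total = 115.5
115.5 mm^2


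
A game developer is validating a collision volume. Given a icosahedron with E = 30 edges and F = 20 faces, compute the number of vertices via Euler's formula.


Polyhedron: icosahedron
Euler's formula for convex polyhedra: V - E + F = 2
Given: E = 30 edges and F = 20 faces
Solve for V:
V = 2 + E - F = 2 + 30 - 20 = 12
12 vertices


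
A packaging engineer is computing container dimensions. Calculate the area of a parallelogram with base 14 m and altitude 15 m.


Shape: parallelogram
Base b = 14 m, Height h = 15 m
Formula: A = b * h
A = 14 * 15
A = 210
210 m^2


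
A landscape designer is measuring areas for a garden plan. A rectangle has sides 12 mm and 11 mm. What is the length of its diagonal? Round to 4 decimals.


Shape: rectangle (diagonal via Pythagoras)
Sides: 12 mm and 11 mm
Formula: d = sqrt(l^2 + w^2)
l^2 = 144, w^2 = 121
l^2 + w^2 = 265
d = sqrt(265)
d = 16.2788
16.2788 mm


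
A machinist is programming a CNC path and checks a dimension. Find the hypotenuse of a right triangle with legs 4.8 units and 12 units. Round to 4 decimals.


Shape: right triangle
Legs a = 4.8 units, b = 12 units
Formula: c = sqrt(a^2 + b^2)
a^2 = 23.04, b^2 = 144
a^2 + b^2 = 167.04
c = sqrt(167.04)
c = 12.9244
12.9244 units


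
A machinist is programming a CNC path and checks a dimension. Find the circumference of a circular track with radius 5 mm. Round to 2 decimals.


Shape: circle
Radius r = 5 mm
Formula: C = 2 * pi * r
C = 2 * pi * 5
C = 10 * pi
C = 31.42
31.42 mm


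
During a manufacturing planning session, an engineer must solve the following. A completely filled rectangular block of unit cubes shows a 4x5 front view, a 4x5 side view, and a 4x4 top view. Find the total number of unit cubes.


Orthographic views of a solid rectangular block:
Front view 4 x 5 -> length = 4, height = 5
Side view 4 x 5 -> width = 4, height = 5 (consistent)
Top view 4 x 4 -> confirms length = 4, width = 4
The block is 4 x 4 x 5.
Total unit cubes = 4 * 4 * 5 = 80
80 unit cubes


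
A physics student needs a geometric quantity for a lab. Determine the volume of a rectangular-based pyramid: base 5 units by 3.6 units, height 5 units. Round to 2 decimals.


Shape: rectangular pyramid
Base: 5 units x 3.6 units, Height h = 5 units
Formula: V = (1/3) * base_area * h
base_area = 5 * 3.6 = 18
base_area * h = 18 * 5 = 90
V = 90 / 3
V = 30
30 units^3


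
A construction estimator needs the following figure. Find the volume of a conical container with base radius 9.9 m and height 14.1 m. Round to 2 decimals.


Shape: cone
Radius r = 9.9 m, Height h = 14.1 m
Formula: V = (1/3) * pi * r^2 * h
r^2 = 98.01
pi * r^2 * h = pi * 98.01 * 14.1 = 1381.941 * pi
V = 1381.941 * pi / 3
V = 1447.17
1447.17 m^3


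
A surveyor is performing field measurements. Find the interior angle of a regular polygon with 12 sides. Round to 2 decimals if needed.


Shape: regular dodecagon (12 sides)
Formula: interior angle = (n - 2) * 180 / n
(n - 2) = 10
(n - 2) * 180 = 1800
angle = 1800 / 12
angle = 150
150 degrees


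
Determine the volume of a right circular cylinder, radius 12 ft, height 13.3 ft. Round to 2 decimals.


Shape: cylinder
Radius r = 12 ft, Height h = 13.3 ft
Formula: V = pi * r^2 * h
r^2 = 144
V = pi * 144 * 13.3
V = 1915.2 * pi
V = 6016.78
6016.78 ft^3


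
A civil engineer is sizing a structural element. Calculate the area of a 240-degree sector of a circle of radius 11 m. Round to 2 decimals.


Shape: circular sector
Radius r = 11 m, Angle = 240 degrees
Formula: A = (angle/360) * pi * r^2
r^2 = 121
Fraction of circle = 240/360
A = (240/360) * pi * 121
A = 80.666667 * pi
A = 253.42
253.42 m^2


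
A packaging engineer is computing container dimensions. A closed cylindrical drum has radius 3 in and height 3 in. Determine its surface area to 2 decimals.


Shape: closed cylinder
Radius r = 3 in, Height h = 3 in
Formula: SA = 2*pi*r^2 + 2*pi*r*h = 2*pi*r*(r + h)
r + h = 6
2 * r * (r + h) = 2 * 3 * 6 = 36
SA = 36 * pi
SA = 113.1
113.1 in^2


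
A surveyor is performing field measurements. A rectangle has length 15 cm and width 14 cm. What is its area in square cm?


Shape: rectangle
Length l = 15 cm, Width w = 14 cm
Formula: A = l * w
A = 15 * 14
A = 210
210 cm^2


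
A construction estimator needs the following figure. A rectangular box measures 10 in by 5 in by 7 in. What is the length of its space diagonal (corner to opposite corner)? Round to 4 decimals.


Shape: rectangular box (space diagonal)
l = 10 in, w = 5 in, h = 7 in
Visualize: the diagonal of the base, then a right triangle with that diagonal and the height.
Formula: d = sqrt(l^2 + w^2 + h^2)
l^2 + w^2 + h^2 = 100 + 25 + 49 = 174
d = sqrt(174)
d = 13.1909
13.1909 in


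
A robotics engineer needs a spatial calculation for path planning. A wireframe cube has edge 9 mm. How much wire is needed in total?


Shape: cube
Side s = 9 mm
A cube has 12 edges, all equal.
Formula: total edge length = 12 * s
Total = 12 * 9
Total = 108
108 mm


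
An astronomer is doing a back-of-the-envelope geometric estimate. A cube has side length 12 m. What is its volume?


Shape: cube
Side s = 12 m
Formula: V = s^3
V = 12 * 12 * 12
V = 144 * 12
V = 1728
1728 m^3


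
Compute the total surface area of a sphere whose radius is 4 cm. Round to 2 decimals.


Shape: sphere
Radius r = 4 cm
Formula: SA = 4 * pi * r^2
r^2 = 16
SA = 4 * pi * 16
SA = 64 * pi
SA = 201.06
201.06 cm^2


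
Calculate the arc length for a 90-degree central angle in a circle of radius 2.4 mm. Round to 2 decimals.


Shape: circular arc
Radius r = 2.4 mm, Angle = 90 degrees
Formula: L = (angle/360) * 2 * pi * r
2 * pi * r = 4.8 * pi
L = (90/360) * 4.8 * pi
L = 1.2 * pi
L = 3.77
3.77 mm


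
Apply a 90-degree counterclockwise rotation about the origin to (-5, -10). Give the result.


Transformation: rotation about the origin
Original point: (-5, -10)
Rule for 90 deg counterclockwise: (x, y) -> (-y, x)
Apply: (-5, -10) -> (10, -5)
(10, -5)


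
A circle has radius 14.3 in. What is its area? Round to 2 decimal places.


Shape: circle
Radius r = 14.3 in
Formula: A = pi * r^2
r^2 = 14.3^2 = 204.49
A = pi * 204.49
A = 642.42
642.42 in^2


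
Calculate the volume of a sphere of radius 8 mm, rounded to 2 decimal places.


Shape: sphere
Radius r = 8 mm
Formula: V = (4/3) * pi * r^3
r^3 = 512
(4/3) * 512 = 682.666667
V = 682.666667 * pi
V = 2144.66
2144.66 mm^3


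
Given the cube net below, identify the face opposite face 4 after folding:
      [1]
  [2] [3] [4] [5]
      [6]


Net: cross layout. Take square 3 as the base (bottom).
Fold the four squares in the horizontal row up around 3: 2 -> left, 4 -> right, 5 wraps to the top.
Fold 1 and 6 up from 3: 1 -> back, 6 -> front.
Opposite pairs are therefore: (1, 6), (2, 4), (3, 5).
Face 4 is opposite face 2.
face 2


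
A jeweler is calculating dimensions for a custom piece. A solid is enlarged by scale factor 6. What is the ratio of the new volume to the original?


Linear scale factor k = 6
Rule: under a linear scaling by k, volumes scale by k^3.
k^3 = 6 * 6 * 6
k^3 = 36 * 6
k^3 = 216
Volume scales by a factor of 216.
216 (dimensionless)


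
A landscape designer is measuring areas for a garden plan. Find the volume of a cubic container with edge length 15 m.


Shape: cube
Side s = 15 m
Formula: V = s^3
V = 15 * 15 * 15
V = 225 * 15
V = 3375
3375 m^3


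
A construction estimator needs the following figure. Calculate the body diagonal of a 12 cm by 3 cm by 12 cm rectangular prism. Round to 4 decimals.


Shape: rectangular box (space diagonal)
l = 12 cm, w = 3 cm, h = 12 cm
Visualize: the diagonal of the base, then a right triangle with that diagonal and the height.
Formula: d = sqrt(l^2 + w^2 + h^2)
l^2 + w^2 + h^2 = 144 + 9 + 144 = 297
d = sqrt(297)
d = 17.2337
17.2337 cm


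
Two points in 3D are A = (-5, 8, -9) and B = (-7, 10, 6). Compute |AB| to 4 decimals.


3D distance between two points
P1 = (-5, 8, -9), P2 = (-7, 10, 6)
Formula: d = sqrt((x2-x1)^2 + (y2-y1)^2 + (z2-z1)^2)
dx = -7 - -5 = -2
dy = 10 - 8 = 2
dz = 6 - -9 = 15
dx^2 + dy^2 + dz^2 = 4 + 4 + 225 = 233
d = sqrt(233)
d = 15.2643
15.2643 units


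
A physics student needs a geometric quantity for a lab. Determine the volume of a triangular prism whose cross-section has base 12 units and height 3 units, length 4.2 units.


Shape: triangular prism
Triangle base = 12 units, triangle height = 3 units, prism length L = 4.2 units
Formula: V = (1/2 * b * h_tri) * L
Cross-section area = 0.5 * 12 * 3 = 18
V = 18 * 4.2
V = 75.6
75.6 units^3


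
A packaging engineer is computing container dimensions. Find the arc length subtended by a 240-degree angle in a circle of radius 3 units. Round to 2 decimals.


Shape: circular arc
Radius r = 3 units, Angle = 240 degrees
Formula: L = (angle/360) * 2 * pi * r
2 * pi * r = 6 * pi
L = (240/360) * 6 * pi
L = 4 * pi
L = 12.57
12.57 units


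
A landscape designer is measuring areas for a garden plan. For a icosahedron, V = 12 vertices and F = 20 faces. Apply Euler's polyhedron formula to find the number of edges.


Polyhedron: icosahedron
Euler's formula for convex polyhedra: V - E + F = 2
Given: V = 12 vertices and F = 20 faces
Solve for E:
E = V + F - 2 = 12 + 20 - 2 = 30
30 edges


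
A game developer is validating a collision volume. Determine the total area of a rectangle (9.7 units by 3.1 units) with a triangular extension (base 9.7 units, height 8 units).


Composite shape: rectangle + triangle
Rectangle area = 9.7 * 3.1 = 30.07
Triangle area = 0.5 * 9.7 * 8 = 38.8
Total = 30.07 + 38.8
Total = 68.87
68.87 units^2


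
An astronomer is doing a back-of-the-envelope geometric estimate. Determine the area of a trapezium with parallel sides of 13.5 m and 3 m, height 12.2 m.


Shape: trapezoid
Parallel sides a = 13.5 m, b = 3 m; Height h = 12.2 m
Formula: A = (a + b) * h / 2
a + b = 13.5 + 3 = 16.5
A = 16.5 * 12.2 / 2
A = 201.3 / 2
A = 100.65
100.65 m^2


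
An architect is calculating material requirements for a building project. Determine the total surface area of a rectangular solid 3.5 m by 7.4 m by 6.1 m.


Shape: rectangular prism
l = 3.5 m, w = 7.4 m, h = 6.1 m
Formula: SA = 2(lw + lh + wh)
lw = 25.9, lh = 21.35, wh = 45.14
lw + lh + wh = 92.39
SA = 2 * 92.39
SA = 184.78
184.78 m^2


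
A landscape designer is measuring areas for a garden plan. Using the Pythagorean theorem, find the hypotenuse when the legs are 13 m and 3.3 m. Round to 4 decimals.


Shape: right triangle
Legs a = 13 m, b = 3.3 m
Formula: c = sqrt(a^2 + b^2)
a^2 = 169, b^2 = 10.89
a^2 + b^2 = 179.89
c = sqrt(179.89)
c = 13.4123
13.4123 m


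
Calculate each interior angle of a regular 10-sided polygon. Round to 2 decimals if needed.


Shape: regular decagon (10 sides)
Formula: interior angle = (n - 2) * 180 / n
(n - 2) = 8
(n - 2) * 180 = 1440
angle = 1440 / 10
angle = 144
144 degrees


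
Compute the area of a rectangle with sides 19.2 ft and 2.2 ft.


Shape: rectangle
Length l = 19.2 ft, Width w = 2.2 ft
Formula: A = l * w
A = 19.2 * 2.2
A = 42.24
42.24 ft^2


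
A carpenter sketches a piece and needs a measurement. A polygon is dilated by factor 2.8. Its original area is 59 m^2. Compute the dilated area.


Linear scale factor k = 2.8
Original area = 59 m^2
Rule: under a linear scaling by k, areas scale by k^2.
k^2 = 2.8^2 = 7.84
New area = 59 * 7.84
New area = 462.56
462.56 m^2


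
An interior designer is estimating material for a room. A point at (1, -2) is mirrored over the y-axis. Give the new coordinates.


Transformation: reflection
Original point: (1, -2)
Rule for reflection over the y-axis: (x, y) -> (-x, y)
Apply: (1, -2) -> (-1, -2)
(-1, -2)


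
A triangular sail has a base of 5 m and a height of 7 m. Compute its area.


Shape: triangle
Base b = 5 m, Height h = 7 m
Formula: A = (1/2) * b * h
A = 0.5 * 5 * 7
A = 0.5 * 35
A = 17.5
17.5 m^2


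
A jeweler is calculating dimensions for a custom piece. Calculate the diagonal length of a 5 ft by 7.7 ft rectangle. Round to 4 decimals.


Shape: rectangle (diagonal via Pythagoras)
Sides: 5 ft and 7.7 ft
Formula: d = sqrt(l^2 + w^2)
l^2 = 25, w^2 = 59.29
l^2 + w^2 = 84.29
d = sqrt(84.29)
d = 9.181
9.181 ft


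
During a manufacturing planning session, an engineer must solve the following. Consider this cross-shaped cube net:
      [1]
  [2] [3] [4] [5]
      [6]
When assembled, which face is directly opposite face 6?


Net: cross layout. Take square 3 as the base (bottom).
Fold the four squares in the horizontal row up around 3: 2 -> left, 4 -> right, 5 wraps to the top.
Fold 1 and 6 up from 3: 1 -> back, 6 -> front.
Opposite pairs are therefore: (1, 6), (2, 4), (3, 5).
Face 6 is opposite face 1.
face 1


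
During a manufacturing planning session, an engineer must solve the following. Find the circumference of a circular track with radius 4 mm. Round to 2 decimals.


Shape: circle
Radius r = 4 mm
Formula: C = 2 * pi * r
C = 2 * pi * 4
C = 8 * pi
C = 25.13
25.13 mm


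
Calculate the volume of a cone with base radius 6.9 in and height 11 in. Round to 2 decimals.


Shape: cone
Radius r = 6.9 in, Height h = 11 in
Formula: V = (1/3) * pi * r^2 * h
r^2 = 47.61
pi * r^2 * h = pi * 47.61 * 11 = 523.71 * pi
V = 523.71 * pi / 3
V = 548.43
548.43 in^3


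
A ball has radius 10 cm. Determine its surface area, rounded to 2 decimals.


Shape: sphere
Radius r = 10 cm
Formula: SA = 4 * pi * r^2
r^2 = 100
SA = 4 * pi * 100
SA = 400 * pi
SA = 1256.64
1256.64 cm^2


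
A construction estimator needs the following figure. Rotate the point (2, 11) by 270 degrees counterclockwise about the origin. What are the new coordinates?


Transformation: rotation about the origin
Original point: (2, 11)
Rule for 270 deg counterclockwise: (x, y) -> (y, -x)
Apply: (2, 11) -> (11, -2)
(11, -2)


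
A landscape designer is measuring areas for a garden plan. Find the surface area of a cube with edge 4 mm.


Shape: cube
Side s = 4 mm
A cube has 6 square faces.
Formula: SA = 6 * s^2
s^2 = 16
SA = 6 * 16
SA = 96
96 mm^2


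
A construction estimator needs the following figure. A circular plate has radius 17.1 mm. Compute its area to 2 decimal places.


Shape: circle
Radius r = 17.1 mm
Formula: A = pi * r^2
r^2 = 17.1^2 = 292.41
A = pi * 292.41
A = 918.63
918.63 mm^2


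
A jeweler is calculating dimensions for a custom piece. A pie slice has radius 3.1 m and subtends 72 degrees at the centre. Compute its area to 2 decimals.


Shape: circular sector
Radius r = 3.1 m, Angle = 72 degrees
Formula: A = (angle/360) * pi * r^2
r^2 = 9.61
Fraction of circle = 72/360
A = (72/360) * pi * 9.61
A = 1.922 * pi
A = 6.04
6.04 m^2


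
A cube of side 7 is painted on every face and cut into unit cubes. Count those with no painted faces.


Large cube: 7 x 7 x 7, cut into unit cubes.
n = 7, so n - 2 = 5
Unpainted cubes form the interior (n - 2)^3 block.
(n - 2)^3 = 5^3 = 125
125 unit cubes


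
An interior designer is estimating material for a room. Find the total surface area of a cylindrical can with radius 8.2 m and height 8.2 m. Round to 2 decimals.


Shape: closed cylinder
Radius r = 8.2 m, Height h = 8.2 m
Formula: SA = 2*pi*r^2 + 2*pi*r*h = 2*pi*r*(r + h)
r + h = 16.4
2 * r * (r + h) = 2 * 8.2 * 16.4 = 268.96
SA = 268.96 * pi
SA = 844.96
844.96 m^2


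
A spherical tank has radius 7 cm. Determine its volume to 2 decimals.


Shape: sphere
Radius r = 7 cm
Formula: V = (4/3) * pi * r^3
r^3 = 343
(4/3) * 343 = 457.333333
V = 457.333333 * pi
V = 1436.76
1436.76 cm^3


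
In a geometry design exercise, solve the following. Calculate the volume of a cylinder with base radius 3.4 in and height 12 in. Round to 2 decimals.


Shape: cylinder
Radius r = 3.4 in, Height h = 12 in
Formula: V = pi * r^2 * h
r^2 = 11.56
V = pi * 11.56 * 12
V = 138.72 * pi
V = 435.8
435.8 in^3


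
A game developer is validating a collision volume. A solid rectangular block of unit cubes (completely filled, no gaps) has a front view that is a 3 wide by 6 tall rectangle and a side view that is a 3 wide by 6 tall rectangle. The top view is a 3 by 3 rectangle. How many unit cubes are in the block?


Orthographic views of a solid rectangular block:
Front view 3 x 6 -> length = 3, height = 6
Side view 3 x 6 -> width = 3, height = 6 (consistent)
Top view 3 x 3 -> confirms length = 3, width = 3
The block is 3 x 3 x 6.
Total unit cubes = 3 * 3 * 6 = 54
54 unit cubes


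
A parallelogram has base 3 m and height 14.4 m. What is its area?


Shape: parallelogram
Base b = 3 m, Height h = 14.4 m
Formula: A = b * h
A = 3 * 14.4
A = 43.2
43.2 m^2


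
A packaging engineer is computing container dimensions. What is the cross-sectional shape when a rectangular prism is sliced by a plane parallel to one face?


Solid: rectangular prism
Cutting plane: parallel to one face
Visualize the intersection of the plane with the solid's surface.
The boundary of the cut region is a rectangle.
rectangle


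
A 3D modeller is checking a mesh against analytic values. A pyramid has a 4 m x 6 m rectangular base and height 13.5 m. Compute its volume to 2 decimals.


Shape: rectangular pyramid
Base: 4 m x 6 m, Height h = 13.5 m
Formula: V = (1/3) * base_area * h
base_area = 4 * 6 = 24
base_area * h = 24 * 13.5 = 324
V = 324 / 3
V = 108
108 m^3


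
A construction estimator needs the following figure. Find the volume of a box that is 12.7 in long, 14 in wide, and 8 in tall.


Shape: rectangular prism
l = 12.7 in, w = 14 in, h = 8 in
Formula: V = l * w * h
V = 12.7 * 14 * 8
V = 177.8 * 8
V = 1422.4
1422.4 in^3


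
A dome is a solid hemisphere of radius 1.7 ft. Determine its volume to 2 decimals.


Shape: hemisphere (half of a sphere)
Radius r = 1.7 ft
Formula: V = (1/2) * (4/3) * pi * r^3 = (2/3) * pi * r^3
r^3 = 4.913
(2/3) * 4.913 = 3.275333
V = 3.275333 * pi
V = 10.29
10.29 ft^3


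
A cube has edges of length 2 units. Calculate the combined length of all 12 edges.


Shape: cube
Side s = 2 units
A cube has 12 edges, all equal.
Formula: total edge length = 12 * s
Total = 12 * 2
Total = 24
24 units


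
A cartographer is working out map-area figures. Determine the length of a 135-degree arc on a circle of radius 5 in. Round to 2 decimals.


Shape: circular arc
Radius r = 5 in, Angle = 135 degrees
Formula: L = (angle/360) * 2 * pi * r
2 * pi * r = 10 * pi
L = (135/360) * 10 * pi
L = 3.75 * pi
L = 11.78
11.78 in


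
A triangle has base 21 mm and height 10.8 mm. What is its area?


Shape: triangle
Base b = 21 mm, Height h = 10.8 mm
Formula: A = (1/2) * b * h
A = 0.5 * 21 * 10.8
A = 0.5 * 226.8
A = 113.4
113.4 mm^2


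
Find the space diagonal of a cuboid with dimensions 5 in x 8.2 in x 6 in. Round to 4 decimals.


Shape: rectangular box (space diagonal)
l = 5 in, w = 8.2 in, h = 6 in
Visualize: the diagonal of the base, then a right triangle with that diagonal and the height.
Formula: d = sqrt(l^2 + w^2 + h^2)
l^2 + w^2 + h^2 = 25 + 67.24 + 36 = 128.24
d = sqrt(128.24)
d = 11.3243
11.3243 in


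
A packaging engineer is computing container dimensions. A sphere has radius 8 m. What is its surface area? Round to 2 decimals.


Shape: sphere
Radius r = 8 m
Formula: SA = 4 * pi * r^2
r^2 = 64
SA = 4 * pi * 64
SA = 256 * pi
SA = 804.25
804.25 m^2


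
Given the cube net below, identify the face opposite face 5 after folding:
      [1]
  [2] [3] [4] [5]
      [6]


Net: cross layout. Take square 3 as the base (bottom).
Fold the four squares in the horizontal row up around 3: 2 -> left, 4 -> right, 5 wraps to the top.
Fold 1 and 6 up from 3: 1 -> back, 6 -> front.
Opposite pairs are therefore: (1, 6), (2, 4), (3, 5).
Face 5 is opposite face 3.
face 3


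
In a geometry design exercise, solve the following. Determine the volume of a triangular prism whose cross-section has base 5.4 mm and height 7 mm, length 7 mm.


Shape: triangular prism
Triangle base = 5.4 mm, triangle height = 7 mm, prism length L = 7 mm
Formula: V = (1/2 * b * h_tri) * L
Cross-section area = 0.5 * 5.4 * 7 = 18.9
V = 18.9 * 7
V = 132.3
132.3 mm^3


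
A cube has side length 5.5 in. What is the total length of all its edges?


Shape: cube
Side s = 5.5 in
A cube has 12 edges, all equal.
Formula: total edge length = 12 * s
Total = 12 * 5.5
Total = 66
66 in


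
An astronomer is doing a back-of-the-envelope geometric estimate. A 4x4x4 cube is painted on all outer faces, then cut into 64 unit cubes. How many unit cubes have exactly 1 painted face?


Large cube: 4 x 4 x 4, cut into unit cubes.
n = 4, so n - 2 = 2
Cubes with 1 painted face lie in the interior of each face.
A cube has 6 faces; each contributes (n - 2)^2 = 4 such cubes.
Count = 6 * 4 = 24
24 unit cubes


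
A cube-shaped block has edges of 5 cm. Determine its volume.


Shape: cube
Side s = 5 cm
Formula: V = s^3
V = 5 * 5 * 5
V = 25 * 5
V = 125
125 cm^3


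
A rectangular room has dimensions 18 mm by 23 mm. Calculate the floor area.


Shape: rectangle
Length l = 18 mm, Width w = 23 mm
Formula: A = l * w
A = 18 * 23
A = 414
414 mm^2


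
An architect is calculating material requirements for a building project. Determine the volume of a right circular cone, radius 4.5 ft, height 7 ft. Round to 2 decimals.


Shape: cone
Radius r = 4.5 ft, Height h = 7 ft
Formula: V = (1/3) * pi * r^2 * h
r^2 = 20.25
pi * r^2 * h = pi * 20.25 * 7 = 141.75 * pi
V = 141.75 * pi / 3
V = 148.44
148.44 ft^3


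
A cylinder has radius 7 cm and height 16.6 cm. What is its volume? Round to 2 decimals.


Shape: cylinder
Radius r = 7 cm, Height h = 16.6 cm
Formula: V = pi * r^2 * h
r^2 = 49
V = pi * 49 * 16.6
V = 813.4 * pi
V = 2555.37
2555.37 cm^3


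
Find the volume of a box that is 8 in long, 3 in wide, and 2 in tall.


Shape: rectangular prism
l = 8 in, w = 3 in, h = 2 in
Formula: V = l * w * h
V = 8 * 3 * 2
V = 24 * 2
V = 48
48 in^3


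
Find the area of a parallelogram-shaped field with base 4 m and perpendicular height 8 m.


Shape: parallelogram
Base b = 4 m, Height h = 8 m
Formula: A = b * h
A = 4 * 8
A = 32
32 m^2


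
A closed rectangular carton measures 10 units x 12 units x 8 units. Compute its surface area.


Shape: rectangular prism
l = 10 units, w = 12 units, h = 8 units
Formula: SA = 2(lw + lh + wh)
lw = 120, lh = 80, wh = 96
lw + lh + wh = 296
SA = 2 * 296
SA = 592
592 units^2


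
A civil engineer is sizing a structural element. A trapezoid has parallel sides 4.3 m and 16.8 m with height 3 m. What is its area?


Shape: trapezoid
Parallel sides a = 4.3 m, b = 16.8 m; Height h = 3 m
Formula: A = (a + b) * h / 2
a + b = 4.3 + 16.8 = 21.1
A = 21.1 * 3 / 2
A = 63.3 / 2
A = 31.65
31.65 m^2


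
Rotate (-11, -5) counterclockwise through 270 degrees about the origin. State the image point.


Transformation: rotation about the origin
Original point: (-11, -5)
Rule for 270 deg counterclockwise: (x, y) -> (y, -x)
Apply: (-11, -5) -> (-5, 11)
(-5, 11)


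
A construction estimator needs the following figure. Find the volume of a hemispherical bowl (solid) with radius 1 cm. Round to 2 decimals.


Shape: hemisphere (half of a sphere)
Radius r = 1 cm
Formula: V = (1/2) * (4/3) * pi * r^3 = (2/3) * pi * r^3
r^3 = 1
(2/3) * 1 = 0.666667
V = 0.666667 * pi
V = 2.09
2.09 cm^3


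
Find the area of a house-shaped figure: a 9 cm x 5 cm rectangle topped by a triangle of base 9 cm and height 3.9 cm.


Composite shape: rectangle + triangle
Rectangle area = 9 * 5 = 45
Triangle area = 0.5 * 9 * 3.9 = 17.55
Total = 45 + 17.55
Total = 62.55
62.55 cm^2


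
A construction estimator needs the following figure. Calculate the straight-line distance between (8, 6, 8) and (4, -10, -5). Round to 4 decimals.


3D distance between two points
P1 = (8, 6, 8), P2 = (4, -10, -5)
Formula: d = sqrt((x2-x1)^2 + (y2-y1)^2 + (z2-z1)^2)
dx = 4 - 8 = -4
dy = -10 - 6 = -16
dz = -5 - 8 = -13
dx^2 + dy^2 + dz^2 = 16 + 256 + 169 = 441
d = sqrt(441)
d = 21.0
21 units


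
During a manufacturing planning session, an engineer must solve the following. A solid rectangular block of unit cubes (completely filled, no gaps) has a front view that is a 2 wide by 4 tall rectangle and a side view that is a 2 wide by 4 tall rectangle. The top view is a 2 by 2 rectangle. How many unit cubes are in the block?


Orthographic views of a solid rectangular block:
Front view 2 x 4 -> length = 2, height = 4
Side view 2 x 4 -> width = 2, height = 4 (consistent)
Top view 2 x 2 -> confirms length = 2, width = 2
The block is 2 x 2 x 4.
Total unit cubes = 2 * 2 * 4 = 16
16 unit cubes


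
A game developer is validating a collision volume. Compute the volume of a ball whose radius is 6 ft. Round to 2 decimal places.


Shape: sphere
Radius r = 6 ft
Formula: V = (4/3) * pi * r^3
r^3 = 216
(4/3) * 216 = 288
V = 288 * pi
V = 904.78
904.78 ft^3


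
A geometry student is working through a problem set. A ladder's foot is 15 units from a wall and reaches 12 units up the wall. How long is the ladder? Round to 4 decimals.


Shape: right triangle
Legs a = 15 units, b = 12 units
Formula: c = sqrt(a^2 + b^2)
a^2 = 225, b^2 = 144
a^2 + b^2 = 369
c = sqrt(369)
c = 19.2094
19.2094 units


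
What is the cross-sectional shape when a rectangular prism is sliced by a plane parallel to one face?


Solid: rectangular prism
Cutting plane: parallel to one face
Visualize the intersection of the plane with the solid's surface.
The boundary of the cut region is a rectangle.
rectangle


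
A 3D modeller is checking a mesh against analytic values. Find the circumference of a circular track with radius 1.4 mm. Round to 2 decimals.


Shape: circle
Radius r = 1.4 mm
Formula: C = 2 * pi * r
C = 2 * pi * 1.4
C = 2.8 * pi
C = 8.8
8.8 mm


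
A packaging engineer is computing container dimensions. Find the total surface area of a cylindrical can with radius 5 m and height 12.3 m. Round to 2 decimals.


Shape: closed cylinder
Radius r = 5 m, Height h = 12.3 m
Formula: SA = 2*pi*r^2 + 2*pi*r*h = 2*pi*r*(r + h)
r + h = 17.3
2 * r * (r + h) = 2 * 5 * 17.3 = 173
SA = 173 * pi
SA = 543.5
543.5 m^2


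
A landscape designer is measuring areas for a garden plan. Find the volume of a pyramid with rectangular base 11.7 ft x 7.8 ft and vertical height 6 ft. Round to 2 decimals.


Shape: rectangular pyramid
Base: 11.7 ft x 7.8 ft, Height h = 6 ft
Formula: V = (1/3) * base_area * h
base_area = 11.7 * 7.8 = 91.26
base_area * h = 91.26 * 6 = 547.56
V = 547.56 / 3
V = 182.52
182.52 ft^3


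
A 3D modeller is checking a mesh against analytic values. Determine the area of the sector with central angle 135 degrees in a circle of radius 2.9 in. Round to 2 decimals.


Shape: circular sector
Radius r = 2.9 in, Angle = 135 degrees
Formula: A = (angle/360) * pi * r^2
r^2 = 8.41
Fraction of circle = 135/360
A = (135/360) * pi * 8.41
A = 3.15375 * pi
A = 9.91
9.91 in^2


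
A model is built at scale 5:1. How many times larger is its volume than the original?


Linear scale factor k = 5
Rule: under a linear scaling by k, volumes scale by k^3.
k^3 = 5 * 5 * 5
k^3 = 25 * 5
k^3 = 125
Volume scales by a factor of 125.
125 (dimensionless)


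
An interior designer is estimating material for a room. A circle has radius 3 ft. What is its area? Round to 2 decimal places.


Shape: circle
Radius r = 3 ft
Formula: A = pi * r^2
r^2 = 3^2 = 9
A = pi * 9
A = 28.27
28.27 ft^2


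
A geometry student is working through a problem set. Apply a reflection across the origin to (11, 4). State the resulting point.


Transformation: reflection
Original point: (11, 4)
Rule for reflection through the origin: (x, y) -> (-x, -y)
Apply: (11, 4) -> (-11, -4)
(-11, -4)


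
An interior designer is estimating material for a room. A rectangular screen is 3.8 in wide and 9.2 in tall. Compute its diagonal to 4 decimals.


Shape: rectangle (diagonal via Pythagoras)
Sides: 3.8 in and 9.2 in
Formula: d = sqrt(l^2 + w^2)
l^2 = 14.44, w^2 = 84.64
l^2 + w^2 = 99.08
d = sqrt(99.08)
d = 9.9539
9.9539 in


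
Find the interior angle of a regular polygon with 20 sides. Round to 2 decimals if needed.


Shape: regular icosagon (20 sides)
Formula: interior angle = (n - 2) * 180 / n
(n - 2) = 18
(n - 2) * 180 = 3240
angle = 3240 / 20
angle = 162
162 degrees


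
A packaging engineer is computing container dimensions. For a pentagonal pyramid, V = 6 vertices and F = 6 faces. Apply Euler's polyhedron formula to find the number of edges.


Polyhedron: pentagonal pyramid
Euler's formula for convex polyhedra: V - E + F = 2
Given: V = 6 vertices and F = 6 faces
Solve for E:
E = V + F - 2 = 6 + 6 - 2 = 10
10 edges


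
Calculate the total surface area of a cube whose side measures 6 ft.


Shape: cube
Side s = 6 ft
A cube has 6 square faces.
Formula: SA = 6 * s^2
s^2 = 36
SA = 6 * 36
SA = 216
216 ft^2


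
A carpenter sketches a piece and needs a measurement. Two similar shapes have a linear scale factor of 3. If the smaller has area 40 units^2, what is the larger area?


Linear scale factor k = 3
Original area = 40 units^2
Rule: under a linear scaling by k, areas scale by k^2.
k^2 = 3^2 = 9
New area = 40 * 9
New area = 360
360 units^2


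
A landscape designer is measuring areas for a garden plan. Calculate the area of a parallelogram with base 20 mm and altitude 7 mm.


Shape: parallelogram
Base b = 20 mm, Height h = 7 mm
Formula: A = b * h
A = 20 * 7
A = 140
140 mm^2


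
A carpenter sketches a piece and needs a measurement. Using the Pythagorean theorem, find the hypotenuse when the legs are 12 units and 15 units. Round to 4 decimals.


Shape: right triangle
Legs a = 12 units, b = 15 units
Formula: c = sqrt(a^2 + b^2)
a^2 = 144, b^2 = 225
a^2 + b^2 = 369
c = sqrt(369)
c = 19.2094
19.2094 units


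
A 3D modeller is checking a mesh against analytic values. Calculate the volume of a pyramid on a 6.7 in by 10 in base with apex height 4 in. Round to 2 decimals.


Shape: rectangular pyramid
Base: 6.7 in x 10 in, Height h = 4 in
Formula: V = (1/3) * base_area * h
base_area = 6.7 * 10 = 67
base_area * h = 67 * 4 = 268
V = 268 / 3
V = 89.33
89.33 in^3


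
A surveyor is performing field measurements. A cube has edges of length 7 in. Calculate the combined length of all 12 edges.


Shape: cube
Side s = 7 in
A cube has 12 edges, all equal.
Formula: total edge length = 12 * s
Total = 12 * 7
Total = 84
84 in


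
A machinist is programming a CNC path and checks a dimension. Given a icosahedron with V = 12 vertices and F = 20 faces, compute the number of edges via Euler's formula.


Polyhedron: icosahedron
Euler's formula for convex polyhedra: V - E + F = 2
Given: V = 12 vertices and F = 20 faces
Solve for E:
E = V + F - 2 = 12 + 20 - 2 = 30
30 edges


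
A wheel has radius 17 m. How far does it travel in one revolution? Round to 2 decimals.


Shape: circle
Radius r = 17 m
Formula: C = 2 * pi * r
C = 2 * pi * 17
C = 34 * pi
C = 106.81
106.81 m
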